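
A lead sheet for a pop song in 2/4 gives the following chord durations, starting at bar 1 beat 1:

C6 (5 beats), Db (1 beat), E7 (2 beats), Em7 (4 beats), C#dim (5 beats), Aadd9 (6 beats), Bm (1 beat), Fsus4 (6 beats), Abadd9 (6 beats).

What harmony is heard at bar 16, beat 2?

Beat 2 of bar 16 is beat (16−1)×2 + 2 = 32 overall.
Running totals: C6 ends at 5, Db ends at 6, E7 ends at 8, Em7 ends at 12, C#dim ends at 17, Aadd9 ends at 23, Bm ends at 24, Fsus4 ends at 30, Abadd9 ends at 36.
Beat 32 falls within Abadd9.

Abadd9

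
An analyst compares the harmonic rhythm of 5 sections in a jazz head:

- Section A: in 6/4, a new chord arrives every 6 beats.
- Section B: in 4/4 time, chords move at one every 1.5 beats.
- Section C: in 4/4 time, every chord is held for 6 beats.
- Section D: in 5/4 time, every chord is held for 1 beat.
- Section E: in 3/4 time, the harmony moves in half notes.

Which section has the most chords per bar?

A: 6 beats/bar ÷ 6 beats/chord = 1 chord/bar.
B: 4 beats/bar ÷ 1.5 beats/chord = 8/3 chords/bar.
C: 4 beats/bar ÷ 6 beats/chord = 2/3 chords/bar.
D: 5 beats/bar ÷ 1 beat/chord = 5 chords/bar.
E: 3 beats/bar ÷ 2 beats/chord = 1.5 chords/bar.
Fastest is D at 5 chords/bar.

Section D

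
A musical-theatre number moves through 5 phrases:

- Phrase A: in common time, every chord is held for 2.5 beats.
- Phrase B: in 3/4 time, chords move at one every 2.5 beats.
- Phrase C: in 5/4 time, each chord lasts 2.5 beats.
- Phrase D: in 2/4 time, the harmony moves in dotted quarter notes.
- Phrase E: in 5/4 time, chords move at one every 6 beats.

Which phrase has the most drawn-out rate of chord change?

A: 4 beats/bar ÷ 2.5 beats/chord = 1.6 chords/bar.
B: 3 beats/bar ÷ 2.5 beats/chord = 1.2 chords/bar.
C: 5 beats/bar ÷ 2.5 beats/chord = 2 chords/bar.
D: 2 beats/bar ÷ 1.5 beats/chord = 4/3 chords/bar.
E: 5 beats/bar ÷ 6 beats/chord = 5/6 chords/bar.
Slowest is E at 5/6 chords/bar.

Phrase E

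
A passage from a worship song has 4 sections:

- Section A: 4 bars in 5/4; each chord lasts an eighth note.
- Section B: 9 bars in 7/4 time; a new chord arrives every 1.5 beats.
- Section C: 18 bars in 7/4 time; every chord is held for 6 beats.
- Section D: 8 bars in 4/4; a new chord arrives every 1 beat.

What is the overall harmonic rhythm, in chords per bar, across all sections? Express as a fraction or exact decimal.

A: 4 bars of 5 beats is 20 beats; at 0.5 beats each that's 40 chords.
B: 9 bars of 7 beats is 63 beats; at 1.5 beats each that's 42 chords.
C: 18 bars of 7 beats is 126 beats; at 6 beats each that's 21 chords.
D: 8 bars of 4 beats is 32 beats; at 1 beat each that's 32 chords.
Overall: 135 chords over 39 bars → 135/39 = 45/13 chords per bar.

45/13 chords per bar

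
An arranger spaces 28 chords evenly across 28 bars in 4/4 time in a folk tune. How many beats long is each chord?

4 beats

28 bars × 4 beats/bar = 112 beats total.
112 beats ÷ 28 chords = 4 beats per chord.
(That is a whole note.)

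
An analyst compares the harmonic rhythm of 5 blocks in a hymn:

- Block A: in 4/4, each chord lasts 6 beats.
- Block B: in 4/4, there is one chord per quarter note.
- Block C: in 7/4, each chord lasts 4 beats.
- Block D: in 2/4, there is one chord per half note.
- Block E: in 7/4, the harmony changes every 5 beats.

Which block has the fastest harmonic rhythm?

Block B

A: 4/6 = 2/3 chords/bar.
B: 4/1 = 4 chords/bar.
C: 7/4 = 1.75 chords/bar.
D: 2/2 = 1 chord/bar.
E: 7/5 = 1.4 chords/bar.
Fastest is B at 4 chords/bar.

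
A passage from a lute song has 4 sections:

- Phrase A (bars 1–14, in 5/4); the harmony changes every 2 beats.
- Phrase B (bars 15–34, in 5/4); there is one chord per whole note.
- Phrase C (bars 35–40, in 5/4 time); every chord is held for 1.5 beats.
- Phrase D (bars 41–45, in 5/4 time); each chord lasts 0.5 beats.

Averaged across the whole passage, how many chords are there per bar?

A: 14 × 5 = 70 beats ÷ 2 = 35 chords.
B: 20 × 5 = 100 beats ÷ 4 = 25 chords.
C: 6 × 5 = 30 beats ÷ 1.5 = 20 chords.
D: 5 × 5 = 25 beats ÷ 0.5 = 50 chords.
Overall: 130 chords over 45 bars → 130/45 = 26/9 chords per bar.

26/9 chords per bar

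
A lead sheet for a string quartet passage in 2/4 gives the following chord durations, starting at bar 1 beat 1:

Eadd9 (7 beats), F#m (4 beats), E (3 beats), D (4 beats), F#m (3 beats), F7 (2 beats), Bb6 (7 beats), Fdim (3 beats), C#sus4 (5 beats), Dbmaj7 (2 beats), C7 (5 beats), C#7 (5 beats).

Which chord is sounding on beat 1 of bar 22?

Beat 1 of bar 22 is beat (22−1)×2 + 1 = 43 overall.
Running totals: Eadd9 ends at 7, F#m ends at 11, E ends at 14, D ends at 18, F#m ends at 21, F7 ends at 23, Bb6 ends at 30, Fdim ends at 33, C#sus4 ends at 38, Dbmaj7 ends at 40, C7 ends at 45.
Beat 43 falls within C7.

C7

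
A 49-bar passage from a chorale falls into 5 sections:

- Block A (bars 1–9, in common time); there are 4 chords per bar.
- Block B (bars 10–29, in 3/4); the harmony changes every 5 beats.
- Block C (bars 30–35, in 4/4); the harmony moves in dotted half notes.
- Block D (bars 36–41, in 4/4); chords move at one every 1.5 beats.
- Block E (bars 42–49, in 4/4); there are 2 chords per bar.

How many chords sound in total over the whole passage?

A: 9 bars × 4 beats = 36 beats; 1 beat/chord → 36 chords.
B: 20 bars × 3 beats = 60 beats; 5 beats/chord → 12 chords.
C: 6 bars × 4 beats = 24 beats; 3 beats/chord → 8 chords.
D: 6 bars × 4 beats = 24 beats; 1.5 beats/chord → 16 chords.
E: 8 bars × 4 beats = 32 beats; 2 beats/chord → 16 chords.
Total: 36 + 12 + 8 + 16 + 16 = 88.

88 chords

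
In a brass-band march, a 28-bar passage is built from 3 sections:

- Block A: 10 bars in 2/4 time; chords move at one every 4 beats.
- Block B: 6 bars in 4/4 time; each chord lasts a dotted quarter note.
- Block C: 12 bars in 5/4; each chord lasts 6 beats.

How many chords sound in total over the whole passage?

A has 20 beats and chords last 4 each, so 5 chords.
B has 24 beats and chords last 1.5 each, so 16 chords.
C has 60 beats and chords last 6 each, so 10 chords.
Total: 5 + 16 + 10 = 31.

31 chords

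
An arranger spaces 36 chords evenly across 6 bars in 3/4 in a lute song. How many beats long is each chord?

0.5 beats

6 bars × 3 beats/bar = 18 beats total.
18 beats ÷ 36 chords = 0.5 beats per chord.
(That is an eighth note.)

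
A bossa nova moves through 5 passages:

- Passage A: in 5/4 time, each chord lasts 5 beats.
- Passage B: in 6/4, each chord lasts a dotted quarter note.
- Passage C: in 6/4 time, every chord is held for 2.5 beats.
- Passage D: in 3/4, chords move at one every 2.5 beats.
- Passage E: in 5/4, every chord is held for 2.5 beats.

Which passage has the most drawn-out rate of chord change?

Passage A

A: 5/5 = 1 chord/bar.
B: 6/1.5 = 4 chords/bar.
C: 6/2.5 = 2.4 chords/bar.
D: 3/2.5 = 1.2 chords/bar.
E: 5/2.5 = 2 chords/bar.
Slowest is A at 1 chords/bar.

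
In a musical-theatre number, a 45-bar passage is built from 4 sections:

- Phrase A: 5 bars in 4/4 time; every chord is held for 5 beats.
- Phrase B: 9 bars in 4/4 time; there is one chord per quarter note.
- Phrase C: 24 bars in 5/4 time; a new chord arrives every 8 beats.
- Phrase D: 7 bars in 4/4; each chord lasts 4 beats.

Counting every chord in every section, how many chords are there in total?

A has 20 beats and chords last 5 each, so 4 chords.
B has 36 beats and chords last 1 each, so 36 chords.
C has 120 beats and chords last 8 each, so 15 chords.
D has 28 beats and chords last 4 each, so 7 chords.
Total: 4 + 36 + 15 + 7 = 62.

62 chords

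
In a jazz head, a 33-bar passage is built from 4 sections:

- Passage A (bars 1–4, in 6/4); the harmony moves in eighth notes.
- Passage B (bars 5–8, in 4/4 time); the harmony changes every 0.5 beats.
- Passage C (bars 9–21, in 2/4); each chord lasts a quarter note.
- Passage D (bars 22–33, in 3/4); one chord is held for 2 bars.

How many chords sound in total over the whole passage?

A: 4·6 = 24 beats, 24/0.5 = 48 chords.
B: 4·4 = 16 beats, 16/0.5 = 32 chords.
C: 13·2 = 26 beats, 26/1 = 26 chords.
D: 12·3 = 36 beats, 36/6 = 6 chords.
Total: 48 + 32 + 26 + 6 = 112.

112 chords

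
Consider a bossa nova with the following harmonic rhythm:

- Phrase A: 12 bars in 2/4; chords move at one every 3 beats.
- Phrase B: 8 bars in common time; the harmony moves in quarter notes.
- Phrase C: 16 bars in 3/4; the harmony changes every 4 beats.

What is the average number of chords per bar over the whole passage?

A: 12 × 2 = 24 beats ÷ 3 = 8 chords.
B: 8 × 4 = 32 beats ÷ 1 = 32 chords.
C: 16 × 3 = 48 beats ÷ 4 = 12 chords.
Overall: 52 chords over 36 bars → 52/36 = 13/9 chords per bar.

13/9 chords per bar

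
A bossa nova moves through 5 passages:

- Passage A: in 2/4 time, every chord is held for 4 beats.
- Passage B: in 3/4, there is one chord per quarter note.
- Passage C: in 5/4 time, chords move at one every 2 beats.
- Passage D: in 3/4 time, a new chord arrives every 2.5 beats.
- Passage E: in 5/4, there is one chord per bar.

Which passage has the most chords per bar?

Passage B

A: 2/4 = 0.5 chords/bar.
B: 3/1 = 3 chords/bar.
C: 5/2 = 2.5 chords/bar.
D: 3/2.5 = 1.2 chords/bar.
E: 5/5 = 1 chord/bar.
Fastest is B at 3 chords/bar.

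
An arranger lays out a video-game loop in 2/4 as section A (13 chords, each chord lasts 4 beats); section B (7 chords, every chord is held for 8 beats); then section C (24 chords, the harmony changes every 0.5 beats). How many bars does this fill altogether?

A: 13 × 4 = 52 beats = 26 bars.
B: 7 × 8 = 56 beats = 28 bars.
C: 24 × 0.5 = 12 beats = 6 bars.
Total: 26 + 28 + 6 = 60 bars.

60 bars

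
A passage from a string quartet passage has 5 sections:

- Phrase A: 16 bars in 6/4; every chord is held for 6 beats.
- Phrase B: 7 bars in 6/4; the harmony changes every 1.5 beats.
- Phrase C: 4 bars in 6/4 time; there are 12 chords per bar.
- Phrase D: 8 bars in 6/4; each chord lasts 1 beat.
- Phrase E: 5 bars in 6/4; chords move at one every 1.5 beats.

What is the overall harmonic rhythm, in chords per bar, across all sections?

4 chords per bar

A: 16 × 6 = 96 beats ÷ 6 = 16 chords.
B: 7 × 6 = 42 beats ÷ 1.5 = 28 chords.
C: 4 × 6 = 24 beats ÷ 0.5 = 48 chords.
D: 8 × 6 = 48 beats ÷ 1 = 48 chords.
E: 5 × 6 = 30 beats ÷ 1.5 = 20 chords.
Overall: 160 chords over 40 bars → 160/40 = 4 chords per bar.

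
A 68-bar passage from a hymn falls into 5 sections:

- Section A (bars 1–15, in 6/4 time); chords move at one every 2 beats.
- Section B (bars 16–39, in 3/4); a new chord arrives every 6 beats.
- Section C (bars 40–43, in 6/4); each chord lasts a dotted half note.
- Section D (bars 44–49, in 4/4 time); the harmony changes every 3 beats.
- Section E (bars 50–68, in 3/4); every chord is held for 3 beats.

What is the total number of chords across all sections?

A: 15 bars × 6 beats = 90 beats; 2 beats/chord → 45 chords.
B: 24 bars × 3 beats = 72 beats; 6 beats/chord → 12 chords.
C: 4 bars × 6 beats = 24 beats; 3 beats/chord → 8 chords.
D: 6 bars × 4 beats = 24 beats; 3 beats/chord → 8 chords.
E: 19 bars × 3 beats = 57 beats; 3 beats/chord → 19 chords.
Total: 45 + 12 + 8 + 8 + 19 = 92.

92 chords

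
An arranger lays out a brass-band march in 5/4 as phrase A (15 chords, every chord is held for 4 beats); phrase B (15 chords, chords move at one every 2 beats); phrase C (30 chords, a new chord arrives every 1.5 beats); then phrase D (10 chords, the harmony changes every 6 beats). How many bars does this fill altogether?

39 bars

A: 15 × 4 = 60 beats = 12 bars.
B: 15 × 2 = 30 beats = 6 bars.
C: 30 × 1.5 = 45 beats = 9 bars.
D: 10 × 6 = 60 beats = 12 bars.
Total: 12 + 6 + 9 + 12 = 39 bars.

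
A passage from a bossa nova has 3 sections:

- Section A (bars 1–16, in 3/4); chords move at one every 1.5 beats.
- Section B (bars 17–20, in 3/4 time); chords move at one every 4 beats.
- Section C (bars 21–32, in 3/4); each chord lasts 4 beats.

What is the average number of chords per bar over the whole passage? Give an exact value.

1.375 chords per bar

A: 16 × 3 = 48 beats ÷ 1.5 = 32 chords.
B: 4 × 3 = 12 beats ÷ 4 = 3 chords.
C: 12 × 3 = 36 beats ÷ 4 = 9 chords.
Overall: 44 chords over 32 bars → 44/32 = 1.375 chords per bar.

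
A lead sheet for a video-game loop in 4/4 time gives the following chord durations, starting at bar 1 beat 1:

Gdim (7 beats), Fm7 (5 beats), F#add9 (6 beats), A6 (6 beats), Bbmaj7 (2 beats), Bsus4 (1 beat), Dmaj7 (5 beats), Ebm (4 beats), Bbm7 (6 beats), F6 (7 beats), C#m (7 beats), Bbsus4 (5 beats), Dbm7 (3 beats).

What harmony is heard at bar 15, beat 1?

Bbsus4

Beat 1 of bar 15 is beat (15−1)×4 + 1 = 57 overall.
Running totals: Gdim ends at 7, Fm7 ends at 12, F#add9 ends at 18, A6 ends at 24, Bbmaj7 ends at 26, Bsus4 ends at 27, Dmaj7 ends at 32, Ebm ends at 36, Bbm7 ends at 42, F6 ends at 49, C#m ends at 56, Bbsus4 ends at 61.
Beat 57 falls within Bbsus4.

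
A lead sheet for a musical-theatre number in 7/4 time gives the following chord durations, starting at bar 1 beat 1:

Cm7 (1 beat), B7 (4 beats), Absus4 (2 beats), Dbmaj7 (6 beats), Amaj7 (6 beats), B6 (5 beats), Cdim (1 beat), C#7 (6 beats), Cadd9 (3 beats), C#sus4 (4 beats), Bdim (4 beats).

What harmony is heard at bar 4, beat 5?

Beat 5 of bar 4 is beat (4−1)×7 + 5 = 26 overall.
Running totals: Cm7 ends at 1, B7 ends at 5, Absus4 ends at 7, Dbmaj7 ends at 13, Amaj7 ends at 19, B6 ends at 24, Cdim ends at 25, C#7 ends at 31.
Beat 26 falls within C#7.

C#7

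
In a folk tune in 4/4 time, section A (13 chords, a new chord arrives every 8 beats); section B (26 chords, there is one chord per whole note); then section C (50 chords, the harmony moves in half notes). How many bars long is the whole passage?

A: 13 × 8 = 104 beats = 26 bars.
B: 26 × 4 = 104 beats = 26 bars.
C: 50 × 2 = 100 beats = 25 bars.
Total: 26 + 26 + 25 = 77 bars.

77 bars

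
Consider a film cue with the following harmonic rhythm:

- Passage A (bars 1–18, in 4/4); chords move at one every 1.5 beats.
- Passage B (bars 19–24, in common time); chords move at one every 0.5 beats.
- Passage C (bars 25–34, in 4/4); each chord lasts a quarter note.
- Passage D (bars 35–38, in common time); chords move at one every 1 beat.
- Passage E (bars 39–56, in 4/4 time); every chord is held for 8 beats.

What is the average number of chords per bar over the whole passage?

2.875 chords per bar

A: 18 bars of 4 beats is 72 beats; at 1.5 beats each that's 48 chords.
B: 6 bars of 4 beats is 24 beats; at 0.5 beats each that's 48 chords.
C: 10 bars of 4 beats is 40 beats; at 1 beat each that's 40 chords.
D: 4 bars of 4 beats is 16 beats; at 1 beat each that's 16 chords.
E: 18 bars of 4 beats is 72 beats; at 8 beats each that's 9 chords.
Overall: 161 chords over 56 bars → 161/56 = 2.875 chords per bar.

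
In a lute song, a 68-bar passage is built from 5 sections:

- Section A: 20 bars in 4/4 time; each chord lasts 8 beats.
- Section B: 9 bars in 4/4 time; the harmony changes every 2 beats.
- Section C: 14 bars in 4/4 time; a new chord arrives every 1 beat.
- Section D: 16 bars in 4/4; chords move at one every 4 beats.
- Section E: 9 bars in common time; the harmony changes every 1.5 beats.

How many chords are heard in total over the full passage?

124 chords

A has 80 beats and chords last 8 each, so 10 chords.
B has 36 beats and chords last 2 each, so 18 chords.
C has 56 beats and chords last 1 each, so 56 chords.
D has 64 beats and chords last 4 each, so 16 chords.
E has 36 beats and chords last 1.5 each, so 24 chords.
Total: 10 + 18 + 56 + 16 + 24 = 124.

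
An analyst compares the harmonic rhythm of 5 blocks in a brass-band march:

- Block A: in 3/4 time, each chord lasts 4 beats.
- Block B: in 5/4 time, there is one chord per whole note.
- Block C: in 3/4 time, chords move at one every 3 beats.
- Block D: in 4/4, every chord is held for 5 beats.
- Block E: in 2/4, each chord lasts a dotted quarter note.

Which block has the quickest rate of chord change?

A: each chord is 4 beats in 3/4, so 0.75 per bar.
B: each chord is 4 beats in 5/4, so 1.25 per bar.
C: each chord is 3 beats in 3/4, so 1 per bar.
D: each chord is 5 beats in 4/4, so 0.8 per bar.
E: each chord is 1.5 beats in 2/4, so 4/3 per bar.
Fastest is E at 4/3 chords/bar.

Block E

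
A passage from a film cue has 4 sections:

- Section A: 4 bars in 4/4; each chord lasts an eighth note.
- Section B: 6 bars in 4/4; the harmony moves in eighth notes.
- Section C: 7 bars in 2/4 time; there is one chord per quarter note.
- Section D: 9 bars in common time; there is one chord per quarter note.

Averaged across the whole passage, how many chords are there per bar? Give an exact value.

5 chords per bar

A: 4 × 4 = 16 beats ÷ 0.5 = 32 chords.
B: 6 × 4 = 24 beats ÷ 0.5 = 48 chords.
C: 7 × 2 = 14 beats ÷ 1 = 14 chords.
D: 9 × 4 = 36 beats ÷ 1 = 36 chords.
Overall: 130 chords over 26 bars → 130/26 = 5 chords per bar.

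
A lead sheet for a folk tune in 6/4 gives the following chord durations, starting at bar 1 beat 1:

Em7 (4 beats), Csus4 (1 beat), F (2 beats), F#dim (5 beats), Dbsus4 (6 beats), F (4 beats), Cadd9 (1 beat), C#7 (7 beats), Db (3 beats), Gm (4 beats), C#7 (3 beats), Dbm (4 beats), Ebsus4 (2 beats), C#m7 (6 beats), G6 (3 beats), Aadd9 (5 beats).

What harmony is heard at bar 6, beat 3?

Beat 3 of bar 6 is beat (6−1)×6 + 3 = 33 overall.
Running totals: Em7 ends at 4, Csus4 ends at 5, F ends at 7, F#dim ends at 12, Dbsus4 ends at 18, F ends at 22, Cadd9 ends at 23, C#7 ends at 30, Db ends at 33.
Beat 33 falls within Db.

Db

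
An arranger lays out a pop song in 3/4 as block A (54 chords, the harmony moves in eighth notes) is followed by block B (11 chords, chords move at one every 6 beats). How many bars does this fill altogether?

A: 54 × 0.5 = 27 beats = 9 bars.
B: 11 × 6 = 66 beats = 22 bars.
Total: 9 + 22 = 31 bars.

31 bars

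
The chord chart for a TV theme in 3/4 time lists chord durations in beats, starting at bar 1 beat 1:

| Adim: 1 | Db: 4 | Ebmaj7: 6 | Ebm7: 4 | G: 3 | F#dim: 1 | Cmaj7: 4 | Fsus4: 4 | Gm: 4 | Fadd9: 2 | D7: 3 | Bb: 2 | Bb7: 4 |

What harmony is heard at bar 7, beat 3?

Cmaj7

Beat 3 of bar 7 is beat (7−1)×3 + 3 = 21 overall.
Running totals: Adim ends at 1, Db ends at 5, Ebmaj7 ends at 11, Ebm7 ends at 15, G ends at 18, F#dim ends at 19, Cmaj7 ends at 23.
Beat 21 falls within Cmaj7.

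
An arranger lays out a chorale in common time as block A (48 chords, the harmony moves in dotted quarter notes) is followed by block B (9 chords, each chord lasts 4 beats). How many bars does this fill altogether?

27 bars

A: 48 × 1.5 = 72 beats = 18 bars.
B: 9 × 4 = 36 beats = 9 bars.
Total: 18 + 9 = 27 bars.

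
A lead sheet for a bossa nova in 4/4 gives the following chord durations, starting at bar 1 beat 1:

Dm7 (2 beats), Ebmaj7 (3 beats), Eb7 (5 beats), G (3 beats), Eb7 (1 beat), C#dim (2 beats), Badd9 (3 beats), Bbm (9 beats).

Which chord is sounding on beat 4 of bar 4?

C#dim

Beat 4 of bar 4 is beat (4−1)×4 + 4 = 16 overall.
Running totals: Dm7 ends at 2, Ebmaj7 ends at 5, Eb7 ends at 10, G ends at 13, Eb7 ends at 14, C#dim ends at 16.
Beat 16 falls within C#dim.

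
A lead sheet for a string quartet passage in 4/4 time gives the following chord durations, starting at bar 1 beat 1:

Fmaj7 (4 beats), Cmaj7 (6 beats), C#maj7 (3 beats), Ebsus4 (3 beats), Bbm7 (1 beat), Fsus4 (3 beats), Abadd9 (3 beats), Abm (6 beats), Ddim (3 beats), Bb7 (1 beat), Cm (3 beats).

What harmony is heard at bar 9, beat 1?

Bb7

Beat 1 of bar 9 is beat (9−1)×4 + 1 = 33 overall.
Running totals: Fmaj7 ends at 4, Cmaj7 ends at 10, C#maj7 ends at 13, Ebsus4 ends at 16, Bbm7 ends at 17, Fsus4 ends at 20, Abadd9 ends at 23, Abm ends at 29, Ddim ends at 32, Bb7 ends at 33.
Beat 33 falls within Bb7.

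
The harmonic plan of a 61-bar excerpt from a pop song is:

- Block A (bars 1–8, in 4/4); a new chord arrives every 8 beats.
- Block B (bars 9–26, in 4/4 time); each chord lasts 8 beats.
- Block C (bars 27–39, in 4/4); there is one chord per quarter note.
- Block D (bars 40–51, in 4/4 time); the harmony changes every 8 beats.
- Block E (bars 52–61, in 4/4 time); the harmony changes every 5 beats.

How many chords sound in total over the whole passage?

79 chords

A: 8·4 = 32 beats, 32/8 = 4 chords.
B: 18·4 = 72 beats, 72/8 = 9 chords.
C: 13·4 = 52 beats, 52/1 = 52 chords.
D: 12·4 = 48 beats, 48/8 = 6 chords.
E: 10·4 = 40 beats, 40/5 = 8 chords.
Total: 4 + 9 + 52 + 6 + 8 = 79.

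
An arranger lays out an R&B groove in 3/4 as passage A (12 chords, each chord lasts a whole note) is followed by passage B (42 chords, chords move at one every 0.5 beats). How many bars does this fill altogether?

23 bars

A: 12 × 4 = 48 beats = 16 bars.
B: 42 × 0.5 = 21 beats = 7 bars.
Total: 16 + 7 = 23 bars.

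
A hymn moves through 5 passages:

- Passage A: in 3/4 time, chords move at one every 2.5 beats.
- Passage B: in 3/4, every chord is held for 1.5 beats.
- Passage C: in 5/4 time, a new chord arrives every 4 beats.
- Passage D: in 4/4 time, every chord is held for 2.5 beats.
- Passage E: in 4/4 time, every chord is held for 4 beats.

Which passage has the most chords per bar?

A: 3/2.5 = 1.2 chords/bar.
B: 3/1.5 = 2 chords/bar.
C: 5/4 = 1.25 chords/bar.
D: 4/2.5 = 1.6 chords/bar.
E: 4/4 = 1 chord/bar.
Fastest is B at 2 chords/bar.

Passage B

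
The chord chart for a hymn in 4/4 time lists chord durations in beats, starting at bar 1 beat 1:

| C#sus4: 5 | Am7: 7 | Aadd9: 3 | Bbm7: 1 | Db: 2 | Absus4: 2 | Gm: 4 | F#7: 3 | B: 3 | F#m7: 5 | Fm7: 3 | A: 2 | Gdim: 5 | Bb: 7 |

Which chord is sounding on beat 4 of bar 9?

Fm7

Beat 4 of bar 9 is beat (9−1)×4 + 4 = 36 overall.
Running totals: C#sus4 ends at 5, Am7 ends at 12, Aadd9 ends at 15, Bbm7 ends at 16, Db ends at 18, Absus4 ends at 20, Gm ends at 24, F#7 ends at 27, B ends at 30, F#m7 ends at 35, Fm7 ends at 38.
Beat 36 falls within Fm7.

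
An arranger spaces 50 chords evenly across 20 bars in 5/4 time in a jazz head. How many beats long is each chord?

20 bars × 5 beats/bar = 100 beats total.
100 beats ÷ 50 chords = 2 beats per chord.
(That is a half note.)

2 beats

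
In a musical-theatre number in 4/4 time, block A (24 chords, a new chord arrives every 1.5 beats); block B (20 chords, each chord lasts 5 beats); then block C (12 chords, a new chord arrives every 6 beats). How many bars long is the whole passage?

52 bars

A: 24 × 1.5 = 36 beats = 9 bars.
B: 20 × 5 = 100 beats = 25 bars.
C: 12 × 6 = 72 beats = 18 bars.
Total: 9 + 25 + 18 = 52 bars.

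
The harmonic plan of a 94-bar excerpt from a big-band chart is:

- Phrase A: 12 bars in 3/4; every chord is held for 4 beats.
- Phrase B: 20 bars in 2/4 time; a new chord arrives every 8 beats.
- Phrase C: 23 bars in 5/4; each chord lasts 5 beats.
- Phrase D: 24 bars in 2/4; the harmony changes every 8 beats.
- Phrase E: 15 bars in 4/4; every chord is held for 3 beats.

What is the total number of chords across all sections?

63 chords

A has 36 beats and chords last 4 each, so 9 chords.
B has 40 beats and chords last 8 each, so 5 chords.
C has 115 beats and chords last 5 each, so 23 chords.
D has 48 beats and chords last 8 each, so 6 chords.
E has 60 beats and chords last 3 each, so 20 chords.
Total: 9 + 5 + 23 + 6 + 20 = 63.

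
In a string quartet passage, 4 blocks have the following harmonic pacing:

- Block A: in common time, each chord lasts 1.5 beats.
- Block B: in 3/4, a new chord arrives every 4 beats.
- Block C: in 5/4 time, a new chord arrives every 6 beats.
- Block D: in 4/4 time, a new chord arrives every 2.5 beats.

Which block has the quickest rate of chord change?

A: 4/1.5 = 8/3 chords/bar.
B: 3/4 = 0.75 chords/bar.
C: 5/6 = 5/6 chords/bar.
D: 4/2.5 = 1.6 chords/bar.
Fastest is A at 8/3 chords/bar.

Block A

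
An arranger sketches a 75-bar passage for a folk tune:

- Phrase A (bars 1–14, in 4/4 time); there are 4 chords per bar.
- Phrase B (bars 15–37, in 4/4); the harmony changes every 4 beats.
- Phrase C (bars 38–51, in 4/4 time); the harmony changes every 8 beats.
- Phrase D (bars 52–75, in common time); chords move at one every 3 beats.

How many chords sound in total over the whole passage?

118 chords

A: 14·4 = 56 beats, 56/1 = 56 chords.
B: 23·4 = 92 beats, 92/4 = 23 chords.
C: 14·4 = 56 beats, 56/8 = 7 chords.
D: 24·4 = 96 beats, 96/3 = 32 chords.
Total: 56 + 23 + 7 + 32 = 118.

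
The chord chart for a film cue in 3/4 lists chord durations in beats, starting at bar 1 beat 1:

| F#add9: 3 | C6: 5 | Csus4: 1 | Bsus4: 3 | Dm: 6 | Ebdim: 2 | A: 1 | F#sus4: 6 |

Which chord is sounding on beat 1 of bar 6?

Beat 1 of bar 6 is beat (6−1)×3 + 1 = 16 overall.
Running totals: F#add9 ends at 3, C6 ends at 8, Csus4 ends at 9, Bsus4 ends at 12, Dm ends at 18.
Beat 16 falls within Dm.

Dm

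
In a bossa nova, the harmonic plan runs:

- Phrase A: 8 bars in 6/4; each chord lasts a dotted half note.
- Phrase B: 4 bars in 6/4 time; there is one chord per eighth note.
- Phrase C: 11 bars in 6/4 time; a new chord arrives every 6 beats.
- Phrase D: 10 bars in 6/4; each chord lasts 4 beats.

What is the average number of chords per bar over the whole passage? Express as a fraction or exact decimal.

A: 8 bars of 6 beats is 48 beats; at 3 beats each that's 16 chords.
B: 4 bars of 6 beats is 24 beats; at 0.5 beats each that's 48 chords.
C: 11 bars of 6 beats is 66 beats; at 6 beats each that's 11 chords.
D: 10 bars of 6 beats is 60 beats; at 4 beats each that's 15 chords.
Overall: 90 chords over 33 bars → 90/33 = 30/11 chords per bar.

30/11 chords per bar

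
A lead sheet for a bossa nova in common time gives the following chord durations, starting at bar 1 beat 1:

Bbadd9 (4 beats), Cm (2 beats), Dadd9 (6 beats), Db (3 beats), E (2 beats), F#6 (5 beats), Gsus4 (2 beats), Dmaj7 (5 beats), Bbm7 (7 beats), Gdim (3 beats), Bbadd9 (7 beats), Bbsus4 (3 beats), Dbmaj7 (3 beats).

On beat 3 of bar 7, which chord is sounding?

Dmaj7

Beat 3 of bar 7 is beat (7−1)×4 + 3 = 27 overall.
Running totals: Bbadd9 ends at 4, Cm ends at 6, Dadd9 ends at 12, Db ends at 15, E ends at 17, F#6 ends at 22, Gsus4 ends at 24, Dmaj7 ends at 29.
Beat 27 falls within Dmaj7.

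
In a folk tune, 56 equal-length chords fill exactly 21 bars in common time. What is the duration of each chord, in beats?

21 bars × 4 beats/bar = 84 beats total.
84 beats ÷ 56 chords = 1.5 beats per chord.
(That is a dotted quarter note.)

1.5 beats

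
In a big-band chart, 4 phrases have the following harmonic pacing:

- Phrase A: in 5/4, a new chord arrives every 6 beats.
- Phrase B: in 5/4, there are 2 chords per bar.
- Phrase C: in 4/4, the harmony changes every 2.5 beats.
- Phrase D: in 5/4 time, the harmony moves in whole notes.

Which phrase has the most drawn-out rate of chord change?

A: each chord is 6 beats in 5/4, so 5/6 per bar.
B: each chord is 2.5 beats in 5/4, so 2 per bar.
C: each chord is 2.5 beats in 4/4, so 1.6 per bar.
D: each chord is 4 beats in 5/4, so 1.25 per bar.
Slowest is A at 5/6 chords/bar.

Phrase A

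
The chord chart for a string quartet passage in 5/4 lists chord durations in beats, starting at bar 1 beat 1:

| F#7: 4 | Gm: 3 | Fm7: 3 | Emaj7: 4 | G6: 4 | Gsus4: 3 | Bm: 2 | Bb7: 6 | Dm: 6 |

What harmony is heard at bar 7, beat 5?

Dm

Beat 5 of bar 7 is beat (7−1)×5 + 5 = 35 overall.
Running totals: F#7 ends at 4, Gm ends at 7, Fm7 ends at 10, Emaj7 ends at 14, G6 ends at 18, Gsus4 ends at 21, Bm ends at 23, Bb7 ends at 29, Dm ends at 35.
Beat 35 falls within Dm.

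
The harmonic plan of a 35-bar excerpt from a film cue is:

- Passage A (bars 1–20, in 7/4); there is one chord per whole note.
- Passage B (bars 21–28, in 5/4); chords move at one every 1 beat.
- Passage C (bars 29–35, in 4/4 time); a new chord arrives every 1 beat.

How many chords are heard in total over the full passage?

103 chords

A: 20 bars × 7 beats = 140 beats; 4 beats/chord → 35 chords.
B: 8 bars × 5 beats = 40 beats; 1 beat/chord → 40 chords.
C: 7 bars × 4 beats = 28 beats; 1 beat/chord → 28 chords.
Total: 35 + 40 + 28 = 103.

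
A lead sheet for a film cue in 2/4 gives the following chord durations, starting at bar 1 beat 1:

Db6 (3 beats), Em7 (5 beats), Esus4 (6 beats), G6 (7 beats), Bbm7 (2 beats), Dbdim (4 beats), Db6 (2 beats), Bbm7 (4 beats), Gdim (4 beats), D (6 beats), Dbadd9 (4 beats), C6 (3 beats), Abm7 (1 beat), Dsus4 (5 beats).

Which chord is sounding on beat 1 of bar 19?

Gdim

Beat 1 of bar 19 is beat (19−1)×2 + 1 = 37 overall.
Running totals: Db6 ends at 3, Em7 ends at 8, Esus4 ends at 14, G6 ends at 21, Bbm7 ends at 23, Dbdim ends at 27, Db6 ends at 29, Bbm7 ends at 33, Gdim ends at 37.
Beat 37 falls within Gdim.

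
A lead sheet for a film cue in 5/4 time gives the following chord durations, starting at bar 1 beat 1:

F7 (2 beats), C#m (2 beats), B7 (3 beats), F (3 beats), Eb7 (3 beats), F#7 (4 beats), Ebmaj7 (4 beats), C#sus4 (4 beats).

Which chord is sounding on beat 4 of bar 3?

Beat 4 of bar 3 is beat (3−1)×5 + 4 = 14 overall.
Running totals: F7 ends at 2, C#m ends at 4, B7 ends at 7, F ends at 10, Eb7 ends at 13, F#7 ends at 17.
Beat 14 falls within F#7.

F#7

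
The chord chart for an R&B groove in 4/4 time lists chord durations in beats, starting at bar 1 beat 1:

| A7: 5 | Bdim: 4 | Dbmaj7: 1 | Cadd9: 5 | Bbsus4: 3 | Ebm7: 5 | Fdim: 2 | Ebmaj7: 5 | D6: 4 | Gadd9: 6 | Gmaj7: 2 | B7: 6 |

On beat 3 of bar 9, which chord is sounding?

Beat 3 of bar 9 is beat (9−1)×4 + 3 = 35 overall.
Running totals: A7 ends at 5, Bdim ends at 9, Dbmaj7 ends at 10, Cadd9 ends at 15, Bbsus4 ends at 18, Ebm7 ends at 23, Fdim ends at 25, Ebmaj7 ends at 30, D6 ends at 34, Gadd9 ends at 40.
Beat 35 falls within Gadd9.

Gadd9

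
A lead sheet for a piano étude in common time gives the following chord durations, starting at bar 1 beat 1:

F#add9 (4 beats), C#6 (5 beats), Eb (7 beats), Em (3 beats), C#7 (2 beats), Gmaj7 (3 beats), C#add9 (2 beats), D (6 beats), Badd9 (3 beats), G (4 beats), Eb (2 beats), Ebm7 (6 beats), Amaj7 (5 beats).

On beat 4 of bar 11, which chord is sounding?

Beat 4 of bar 11 is beat (11−1)×4 + 4 = 44 overall.
Running totals: F#add9 ends at 4, C#6 ends at 9, Eb ends at 16, Em ends at 19, C#7 ends at 21, Gmaj7 ends at 24, C#add9 ends at 26, D ends at 32, Badd9 ends at 35, G ends at 39, Eb ends at 41, Ebm7 ends at 47.
Beat 44 falls within Ebm7.

Ebm7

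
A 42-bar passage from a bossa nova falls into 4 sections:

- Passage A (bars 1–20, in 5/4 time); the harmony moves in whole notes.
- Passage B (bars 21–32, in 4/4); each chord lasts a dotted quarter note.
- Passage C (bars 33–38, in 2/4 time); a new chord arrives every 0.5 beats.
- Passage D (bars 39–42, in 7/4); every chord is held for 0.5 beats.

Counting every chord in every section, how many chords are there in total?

A has 100 beats and chords last 4 each, so 25 chords.
B has 48 beats and chords last 1.5 each, so 32 chords.
C has 12 beats and chords last 0.5 each, so 24 chords.
D has 28 beats and chords last 0.5 each, so 56 chords.
Total: 25 + 32 + 24 + 56 = 137.

137 chords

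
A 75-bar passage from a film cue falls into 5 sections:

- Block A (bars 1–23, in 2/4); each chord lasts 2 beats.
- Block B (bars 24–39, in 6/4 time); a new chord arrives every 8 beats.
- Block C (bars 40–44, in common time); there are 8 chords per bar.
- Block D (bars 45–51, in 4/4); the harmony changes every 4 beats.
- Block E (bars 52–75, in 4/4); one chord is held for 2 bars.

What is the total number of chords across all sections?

A has 46 beats and chords last 2 each, so 23 chords.
B has 96 beats and chords last 8 each, so 12 chords.
C has 20 beats and chords last 0.5 each, so 40 chords.
D has 28 beats and chords last 4 each, so 7 chords.
E has 96 beats and chords last 8 each, so 12 chords.
Total: 23 + 12 + 40 + 7 + 12 = 94.

94 chords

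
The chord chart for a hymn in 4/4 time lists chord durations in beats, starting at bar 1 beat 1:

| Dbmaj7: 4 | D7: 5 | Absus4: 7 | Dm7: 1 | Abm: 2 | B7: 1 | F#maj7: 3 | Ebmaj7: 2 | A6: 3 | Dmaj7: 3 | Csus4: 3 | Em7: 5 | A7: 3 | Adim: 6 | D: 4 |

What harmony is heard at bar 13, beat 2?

D

Beat 2 of bar 13 is beat (13−1)×4 + 2 = 50 overall.
Running totals: Dbmaj7 ends at 4, D7 ends at 9, Absus4 ends at 16, Dm7 ends at 17, Abm ends at 19, B7 ends at 20, F#maj7 ends at 23, Ebmaj7 ends at 25, A6 ends at 28, Dmaj7 ends at 31, Csus4 ends at 34, Em7 ends at 39, A7 ends at 42, Adim ends at 48, D ends at 52.
Beat 50 falls within D.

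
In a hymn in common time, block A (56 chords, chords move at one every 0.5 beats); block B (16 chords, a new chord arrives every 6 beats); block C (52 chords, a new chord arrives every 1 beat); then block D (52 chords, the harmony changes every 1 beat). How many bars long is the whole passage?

A: 56 × 0.5 = 28 beats = 7 bars.
B: 16 × 6 = 96 beats = 24 bars.
C: 52 × 1 = 52 beats = 13 bars.
D: 52 × 1 = 52 beats = 13 bars.
Total: 7 + 24 + 13 + 13 = 57 bars.

57 bars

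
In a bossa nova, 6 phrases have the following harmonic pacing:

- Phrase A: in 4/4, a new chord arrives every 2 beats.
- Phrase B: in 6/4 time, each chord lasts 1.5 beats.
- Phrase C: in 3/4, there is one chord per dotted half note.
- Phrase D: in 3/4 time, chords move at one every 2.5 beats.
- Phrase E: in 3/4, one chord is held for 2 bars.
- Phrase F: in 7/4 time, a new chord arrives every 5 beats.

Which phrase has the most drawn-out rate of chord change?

Phrase E

A: each chord is 2 beats in 4/4, so 2 per bar.
B: each chord is 1.5 beats in 6/4, so 4 per bar.
C: each chord is 3 beats in 3/4, so 1 per bar.
D: each chord is 2.5 beats in 3/4, so 1.2 per bar.
E: each chord is 6 beats in 3/4, so 0.5 per bar.
F: each chord is 5 beats in 7/4, so 1.4 per bar.
Slowest is E at 0.5 chords/bar.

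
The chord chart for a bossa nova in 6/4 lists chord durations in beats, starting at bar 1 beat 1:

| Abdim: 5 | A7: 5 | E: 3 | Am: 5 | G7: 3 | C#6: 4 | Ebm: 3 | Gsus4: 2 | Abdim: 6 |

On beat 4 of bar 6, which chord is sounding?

Abdim

Beat 4 of bar 6 is beat (6−1)×6 + 4 = 34 overall.
Running totals: Abdim ends at 5, A7 ends at 10, E ends at 13, Am ends at 18, G7 ends at 21, C#6 ends at 25, Ebm ends at 28, Gsus4 ends at 30, Abdim ends at 36.
Beat 34 falls within Abdim.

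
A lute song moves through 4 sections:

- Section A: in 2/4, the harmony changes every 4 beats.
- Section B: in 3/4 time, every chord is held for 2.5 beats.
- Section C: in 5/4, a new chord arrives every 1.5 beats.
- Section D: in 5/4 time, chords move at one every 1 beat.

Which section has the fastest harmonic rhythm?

Section D

A: 2 beats/bar ÷ 4 beats/chord = 0.5 chords/bar.
B: 3 beats/bar ÷ 2.5 beats/chord = 1.2 chords/bar.
C: 5 beats/bar ÷ 1.5 beats/chord = 10/3 chords/bar.
D: 5 beats/bar ÷ 1 beat/chord = 5 chords/bar.
Fastest is D at 5 chords/bar.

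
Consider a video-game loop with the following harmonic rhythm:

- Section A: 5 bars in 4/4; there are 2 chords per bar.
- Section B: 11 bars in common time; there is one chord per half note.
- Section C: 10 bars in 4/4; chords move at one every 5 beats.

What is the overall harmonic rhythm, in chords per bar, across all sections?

A: 5 bars of 4 beats is 20 beats; at 2 beats each that's 10 chords.
B: 11 bars of 4 beats is 44 beats; at 2 beats each that's 22 chords.
C: 10 bars of 4 beats is 40 beats; at 5 beats each that's 8 chords.
Overall: 40 chords over 26 bars → 40/26 = 20/13 chords per bar.

20/13 chords per bar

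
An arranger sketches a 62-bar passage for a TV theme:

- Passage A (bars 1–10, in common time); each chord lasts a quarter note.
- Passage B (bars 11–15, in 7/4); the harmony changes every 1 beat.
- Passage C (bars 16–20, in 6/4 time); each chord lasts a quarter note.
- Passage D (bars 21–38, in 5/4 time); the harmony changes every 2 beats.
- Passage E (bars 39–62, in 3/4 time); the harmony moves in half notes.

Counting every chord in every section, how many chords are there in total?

186 chords

A: 10·4 = 40 beats, 40/1 = 40 chords.
B: 5·7 = 35 beats, 35/1 = 35 chords.
C: 5·6 = 30 beats, 30/1 = 30 chords.
D: 18·5 = 90 beats, 90/2 = 45 chords.
E: 24·3 = 72 beats, 72/2 = 36 chords.
Total: 40 + 35 + 30 + 45 + 36 = 186.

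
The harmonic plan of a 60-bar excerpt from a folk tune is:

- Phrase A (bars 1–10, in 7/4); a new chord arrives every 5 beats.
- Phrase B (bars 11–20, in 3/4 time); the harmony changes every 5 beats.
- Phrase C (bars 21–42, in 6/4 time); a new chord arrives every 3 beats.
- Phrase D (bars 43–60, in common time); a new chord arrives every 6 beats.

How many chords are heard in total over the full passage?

76 chords

A: 10 bars × 7 beats = 70 beats; 5 beats/chord → 14 chords.
B: 10 bars × 3 beats = 30 beats; 5 beats/chord → 6 chords.
C: 22 bars × 6 beats = 132 beats; 3 beats/chord → 44 chords.
D: 18 bars × 4 beats = 72 beats; 6 beats/chord → 12 chords.
Total: 14 + 6 + 44 + 12 = 76.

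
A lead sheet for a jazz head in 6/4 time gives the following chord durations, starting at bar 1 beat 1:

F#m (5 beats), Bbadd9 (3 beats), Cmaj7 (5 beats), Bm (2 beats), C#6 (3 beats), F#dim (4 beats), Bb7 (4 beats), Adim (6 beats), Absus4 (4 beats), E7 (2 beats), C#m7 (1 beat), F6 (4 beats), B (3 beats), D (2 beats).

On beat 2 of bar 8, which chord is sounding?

B

Beat 2 of bar 8 is beat (8−1)×6 + 2 = 44 overall.
Running totals: F#m ends at 5, Bbadd9 ends at 8, Cmaj7 ends at 13, Bm ends at 15, C#6 ends at 18, F#dim ends at 22, Bb7 ends at 26, Adim ends at 32, Absus4 ends at 36, E7 ends at 38, C#m7 ends at 39, F6 ends at 43, B ends at 46.
Beat 44 falls within B.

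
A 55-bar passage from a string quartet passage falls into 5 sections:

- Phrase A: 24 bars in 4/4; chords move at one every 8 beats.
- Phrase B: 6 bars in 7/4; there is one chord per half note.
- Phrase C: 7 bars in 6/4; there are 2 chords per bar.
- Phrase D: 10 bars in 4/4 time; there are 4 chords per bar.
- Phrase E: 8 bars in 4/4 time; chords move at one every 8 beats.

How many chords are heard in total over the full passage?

91 chords

A has 96 beats and chords last 8 each, so 12 chords.
B has 42 beats and chords last 2 each, so 21 chords.
C has 42 beats and chords last 3 each, so 14 chords.
D has 40 beats and chords last 1 each, so 40 chords.
E has 32 beats and chords last 8 each, so 4 chords.
Total: 12 + 21 + 14 + 40 + 4 = 91.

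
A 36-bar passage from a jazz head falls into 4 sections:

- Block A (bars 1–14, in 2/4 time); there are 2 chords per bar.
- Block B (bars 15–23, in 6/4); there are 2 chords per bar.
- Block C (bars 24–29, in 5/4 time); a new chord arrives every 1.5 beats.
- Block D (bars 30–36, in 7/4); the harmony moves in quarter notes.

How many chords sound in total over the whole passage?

115 chords

A has 28 beats and chords last 1 each, so 28 chords.
B has 54 beats and chords last 3 each, so 18 chords.
C has 30 beats and chords last 1.5 each, so 20 chords.
D has 49 beats and chords last 1 each, so 49 chords.
Total: 28 + 18 + 20 + 49 = 115.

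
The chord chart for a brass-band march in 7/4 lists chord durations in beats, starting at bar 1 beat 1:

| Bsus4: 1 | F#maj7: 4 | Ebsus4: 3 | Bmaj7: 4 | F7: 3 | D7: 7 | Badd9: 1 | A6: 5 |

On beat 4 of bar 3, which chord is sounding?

D7

Beat 4 of bar 3 is beat (3−1)×7 + 4 = 18 overall.
Running totals: Bsus4 ends at 1, F#maj7 ends at 5, Ebsus4 ends at 8, Bmaj7 ends at 12, F7 ends at 15, D7 ends at 22.
Beat 18 falls within D7.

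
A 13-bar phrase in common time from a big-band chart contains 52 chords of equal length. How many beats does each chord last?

13 bars × 4 beats/bar = 52 beats total.
52 beats ÷ 52 chords = 1 beats per chord.
(That is a quarter note.)

1 beat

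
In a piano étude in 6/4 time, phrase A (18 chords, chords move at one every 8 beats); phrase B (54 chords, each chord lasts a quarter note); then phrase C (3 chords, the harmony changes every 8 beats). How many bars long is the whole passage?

A: 18 × 8 = 144 beats = 24 bars.
B: 54 × 1 = 54 beats = 9 bars.
C: 3 × 8 = 24 beats = 4 bars.
Total: 24 + 9 + 4 = 37 bars.

37 bars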